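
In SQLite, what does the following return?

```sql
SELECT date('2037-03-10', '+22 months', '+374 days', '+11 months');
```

Adding +22 months to 2037-03-10 gives 2039-01-10.
Applying '+374 days' to 2039-01-10: counting 374 days forward gives 2040-01-19.
Adding +11 months to 2040-01-19 gives 2040-12-19.

2040-12-19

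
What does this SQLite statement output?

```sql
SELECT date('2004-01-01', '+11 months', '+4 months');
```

2005-04-01

Adding +11 months to 2004-01-01 gives 2004-12-01.
Adding +4 months to 2004-12-01 gives 2005-04-01.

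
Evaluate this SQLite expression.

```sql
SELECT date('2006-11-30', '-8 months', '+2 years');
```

Adding -8 months to 2006-11-30 gives 2006-03-30.
Adding +2 years to 2006-03-30 gives 2008-03-30.

2008-03-30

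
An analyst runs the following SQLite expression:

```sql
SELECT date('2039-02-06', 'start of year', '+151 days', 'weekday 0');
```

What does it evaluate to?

`start of year` rewinds 2039-02-06 to 2039-01-01.
Applying '+151 days' to 2039-01-01: counting 151 days forward gives 2039-06-01.
`weekday 0` advances to the next Sunday; 2039-06-01 is a Wednesday, so it moves forward to 2039-06-05.

2039-06-05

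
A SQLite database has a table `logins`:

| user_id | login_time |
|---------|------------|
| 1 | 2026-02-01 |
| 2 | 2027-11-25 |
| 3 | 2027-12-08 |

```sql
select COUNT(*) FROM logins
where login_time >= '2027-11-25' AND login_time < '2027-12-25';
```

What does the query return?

2

Rows in [2027-11-25, 2027-12-25): 2027-11-25, 2027-12-08 → 2 rows.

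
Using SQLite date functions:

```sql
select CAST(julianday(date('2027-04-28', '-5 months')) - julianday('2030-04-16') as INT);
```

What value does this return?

Adding -5 months to 2027-04-28 gives 2026-11-28.
2 days remain in November 2026 after the 28th (30 − 28).
Full months from December 2026 through March 2030 contribute their day counts.
Then 16 days into April 2030.
Total: 2 + 31 + 31 + 28 + 31 + 30 + 31 + 30 + 31 + 31 + 30 + 31 + 30 + 31 + 31 + 29 + 31 + 30 + 31 + 30 + 31 + 31 + 30 + 31 + 30 + 31 + 31 + 28 + 31 + 30 + 31 + 30 + 31 + 31 + 30 + 31 + 30 + 31 + 31 + 28 + 31 + 16 = 1235.
The subtraction is earlier − later, so the result is −1235 → -1235.

-1235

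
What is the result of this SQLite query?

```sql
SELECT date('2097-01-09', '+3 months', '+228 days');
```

Adding +3 months to 2097-01-09 gives 2097-04-09.
Applying '+228 days' to 2097-04-09: counting 228 days forward gives 2097-11-23.

2097-11-23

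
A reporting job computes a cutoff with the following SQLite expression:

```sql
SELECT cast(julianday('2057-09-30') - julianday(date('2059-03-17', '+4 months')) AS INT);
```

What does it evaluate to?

Adding +4 months to 2059-03-17 gives 2059-07-17.
0 days remain in September 2057 after the 30th (30 − 30).
Full months from October 2057 through June 2059 contribute their day counts.
Then 17 days into July 2059.
Total: 0 + 31 + 30 + 31 + 31 + 28 + 31 + 30 + 31 + 30 + 31 + 31 + 30 + 31 + 30 + 31 + 31 + 28 + 31 + 30 + 31 + 30 + 17 = 655.
The subtraction is earlier − later, so the result is −655 → -655.

-655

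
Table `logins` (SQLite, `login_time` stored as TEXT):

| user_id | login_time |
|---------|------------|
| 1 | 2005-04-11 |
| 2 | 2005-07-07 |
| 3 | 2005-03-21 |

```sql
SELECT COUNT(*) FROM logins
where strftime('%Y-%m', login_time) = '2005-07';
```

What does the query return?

1

Rows with year-month 2005-07: 2005-07-07 → 1.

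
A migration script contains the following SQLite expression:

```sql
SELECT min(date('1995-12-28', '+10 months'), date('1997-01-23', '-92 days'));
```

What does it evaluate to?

date('1995-12-28', '+10 months') → 1996-10-28.
date('1997-01-23', '-92 days') → 1996-10-23.
Earlier of the two is 1996-10-23.

1996-10-23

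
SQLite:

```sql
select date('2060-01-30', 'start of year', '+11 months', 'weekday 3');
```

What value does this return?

2060-12-01

`start of year` rewinds 2060-01-30 to 2060-01-01.
Adding +11 months to 2060-01-01 gives 2060-12-01.
`weekday 3` advances to the next Wednesday; 2060-12-01 is already a Wednesday, so it stays at 2060-12-01.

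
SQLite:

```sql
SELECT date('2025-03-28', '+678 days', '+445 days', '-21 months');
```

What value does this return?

2026-07-24

Applying '+678 days' to 2025-03-28: counting 678 days forward gives 2027-02-04.
Applying '+445 days' to 2027-02-04: counting 445 days forward gives 2028-04-24.
Adding -21 months to 2028-04-24 gives 2026-07-24.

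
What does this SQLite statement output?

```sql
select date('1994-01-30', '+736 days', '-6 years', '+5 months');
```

1990-07-05

Applying '+736 days' to 1994-01-30: counting 736 days forward gives 1996-02-05.
Adding -6 years to 1996-02-05 gives 1990-02-05.
Adding +5 months to 1990-02-05 gives 1990-07-05.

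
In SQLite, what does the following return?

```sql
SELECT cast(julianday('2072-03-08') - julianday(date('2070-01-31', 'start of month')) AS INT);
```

`start of month` rewinds 2070-01-31 to 2070-01-01.
30 days remain in January 2070 after the 1st (31 − 1).
Full months from February 2070 through February 2072 contribute their day counts.
Then 8 days into March 2072.
Total: 30 + 28 + 31 + 30 + 31 + 30 + 31 + 31 + 30 + 31 + 30 + 31 + 31 + 28 + 31 + 30 + 31 + 30 + 31 + 31 + 30 + 31 + 30 + 31 + 31 + 29 + 8 = 797.

797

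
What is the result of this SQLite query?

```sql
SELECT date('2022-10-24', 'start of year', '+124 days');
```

2022-05-05

`start of year` rewinds 2022-10-24 to 2022-01-01.
Applying '+124 days' to 2022-01-01: counting 124 days forward gives 2022-05-05.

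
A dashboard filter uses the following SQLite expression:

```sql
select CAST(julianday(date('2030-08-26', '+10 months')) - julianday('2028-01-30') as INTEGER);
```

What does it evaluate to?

1243

Adding +10 months to 2030-08-26 gives 2031-06-26.
1 day remains in January 2028 after the 30th (31 − 30).
Full months from February 2028 through May 2031 contribute their day counts.
Then 26 days into June 2031.
Total: 1 + 29 + 31 + 30 + 31 + 30 + 31 + 31 + 30 + 31 + 30 + 31 + 31 + 28 + 31 + 30 + 31 + 30 + 31 + 31 + 30 + 31 + 30 + 31 + 31 + 28 + 31 + 30 + 31 + 30 + 31 + 31 + 30 + 31 + 30 + 31 + 31 + 28 + 31 + 30 + 31 + 26 = 1243.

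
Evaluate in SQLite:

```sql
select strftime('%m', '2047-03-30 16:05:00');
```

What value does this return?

`%m` extracts the 2-digit month (01-12): 03.

03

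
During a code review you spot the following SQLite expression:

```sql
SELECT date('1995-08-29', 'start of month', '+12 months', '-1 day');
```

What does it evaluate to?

`start of month` rewinds 1995-08-29 to 1995-08-01.
Adding +12 months to 1995-08-01 gives 1996-08-01.
Going back 1 day from 1996-08-01 reaches 1996-07-31 (last day of July, 31 days).

1996-07-31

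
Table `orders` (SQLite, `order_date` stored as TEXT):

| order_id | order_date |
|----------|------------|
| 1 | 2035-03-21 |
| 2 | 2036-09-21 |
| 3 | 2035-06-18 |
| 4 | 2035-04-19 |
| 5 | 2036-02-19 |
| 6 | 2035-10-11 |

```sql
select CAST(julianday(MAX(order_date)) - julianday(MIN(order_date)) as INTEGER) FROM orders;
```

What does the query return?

MIN = 2035-03-21, MAX = 2036-09-21.
10 days remain in March 2035 after the 21st (31 − 21).
Full months from April 2035 through August 2036 contribute their day counts.
Then 21 days into September 2036.
Total: 10 + 30 + 31 + 30 + 31 + 31 + 30 + 31 + 30 + 31 + 31 + 29 + 31 + 30 + 31 + 30 + 31 + 31 + 21 = 550.

550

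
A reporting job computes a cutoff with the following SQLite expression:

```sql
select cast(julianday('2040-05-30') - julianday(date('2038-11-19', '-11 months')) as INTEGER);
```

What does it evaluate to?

Adding -11 months to 2038-11-19 gives 2037-12-19.
12 days remain in December 2037 after the 19th (31 − 19).
Full months from January 2038 through April 2040 contribute their day counts.
Then 30 days into May 2040.
Total: 12 + 31 + 28 + 31 + 30 + 31 + 30 + 31 + 31 + 30 + 31 + 30 + 31 + 31 + 28 + 31 + 30 + 31 + 30 + 31 + 31 + 30 + 31 + 30 + 31 + 31 + 29 + 31 + 30 + 30 = 893.

893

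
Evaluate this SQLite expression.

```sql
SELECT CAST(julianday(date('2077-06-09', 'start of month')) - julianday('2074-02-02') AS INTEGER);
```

`start of month` rewinds 2077-06-09 to 2077-06-01.
26 days remain in February 2074 after the 2nd (28 − 2).
Full months from March 2074 through May 2077 contribute their day counts.
Then 1 day into June 2077.
Total: 26 + 31 + 30 + 31 + 30 + 31 + 31 + 30 + 31 + 30 + 31 + 31 + 28 + 31 + 30 + 31 + 30 + 31 + 31 + 30 + 31 + 30 + 31 + 31 + 29 + 31 + 30 + 31 + 30 + 31 + 31 + 30 + 31 + 30 + 31 + 31 + 28 + 31 + 30 + 31 + 1 = 1215.

1215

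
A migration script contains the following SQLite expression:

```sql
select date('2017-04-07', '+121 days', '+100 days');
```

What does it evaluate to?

Applying '+121 days' to 2017-04-07: counting 121 days forward gives 2017-08-06.
Applying '+100 days' to 2017-08-06: counting 100 days forward gives 2017-11-14.

2017-11-14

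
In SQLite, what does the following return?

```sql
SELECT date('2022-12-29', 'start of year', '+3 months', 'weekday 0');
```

`start of year` rewinds 2022-12-29 to 2022-01-01.
Adding +3 months to 2022-01-01 gives 2022-04-01.
`weekday 0` advances to the next Sunday; 2022-04-01 is a Friday, so it moves forward to 2022-04-03.

2022-04-03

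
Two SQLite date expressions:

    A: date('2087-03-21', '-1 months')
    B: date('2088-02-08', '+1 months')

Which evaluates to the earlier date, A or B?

A = 2087-02-21.
B = 2088-03-08.
A is earlier.

A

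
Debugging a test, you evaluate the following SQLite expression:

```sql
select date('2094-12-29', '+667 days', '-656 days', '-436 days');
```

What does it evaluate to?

Applying '+667 days' to 2094-12-29: counting 667 days forward gives 2096-10-26.
Applying '-656 days' to 2096-10-26: counting 656 days back gives 2095-01-09.
Applying '-436 days' to 2095-01-09: counting 436 days back gives 2093-10-30.

2093-10-30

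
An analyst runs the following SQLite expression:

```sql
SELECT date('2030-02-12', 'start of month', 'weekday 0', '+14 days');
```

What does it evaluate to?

`start of month` rewinds 2030-02-12 to 2030-02-01.
`weekday 0` advances to the next Sunday; 2030-02-01 is a Friday, so it moves forward to 2030-02-03.
Advancing 14 more days within February lands on 2030-02-17.

2030-02-17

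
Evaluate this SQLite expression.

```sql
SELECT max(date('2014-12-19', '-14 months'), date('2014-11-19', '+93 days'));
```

2015-02-20

date('2014-12-19', '-14 months') → 2013-10-19.
date('2014-11-19', '+93 days') → 2015-02-20.
Later of the two is 2015-02-20.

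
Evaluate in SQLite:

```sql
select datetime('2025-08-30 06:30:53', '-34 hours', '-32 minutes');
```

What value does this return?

-34 hours from 2025-08-30 06:30:53 is 2025-08-28 20:30:53 (crosses midnight).
-32 minutes from 2025-08-28 20:30:53 is 2025-08-28 19:58:53.

2025-08-28 19:58:53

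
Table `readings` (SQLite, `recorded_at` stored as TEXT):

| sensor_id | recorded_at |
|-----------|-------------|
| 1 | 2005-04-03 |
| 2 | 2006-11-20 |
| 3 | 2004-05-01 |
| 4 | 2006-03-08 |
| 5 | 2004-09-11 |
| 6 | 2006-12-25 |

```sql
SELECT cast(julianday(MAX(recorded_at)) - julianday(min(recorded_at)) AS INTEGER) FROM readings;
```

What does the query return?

MIN = 2004-05-01, MAX = 2006-12-25.
30 days remain in May 2004 after the 1st (31 − 1).
Full months from June 2004 through November 2006 contribute their day counts.
Then 25 days into December 2006.
Total: 30 + 30 + 31 + 31 + 30 + 31 + 30 + 31 + 31 + 28 + 31 + 30 + 31 + 30 + 31 + 31 + 30 + 31 + 30 + 31 + 31 + 28 + 31 + 30 + 31 + 30 + 31 + 31 + 30 + 31 + 30 + 25 = 968.

968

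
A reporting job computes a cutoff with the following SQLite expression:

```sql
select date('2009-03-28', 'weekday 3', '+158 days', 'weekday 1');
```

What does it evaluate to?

2009-09-07

`weekday 3` advances to the next Wednesday; 2009-03-28 is a Saturday, so it moves forward to 2009-04-01.
Applying '+158 days' to 2009-04-01: counting 158 days forward gives 2009-09-06.
`weekday 1` advances to the next Monday; 2009-09-06 is a Sunday, so it moves forward to 2009-09-07.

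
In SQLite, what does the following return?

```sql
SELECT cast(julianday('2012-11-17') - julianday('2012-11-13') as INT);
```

Both dates are in November 2012: 17 − 13 = 4.

4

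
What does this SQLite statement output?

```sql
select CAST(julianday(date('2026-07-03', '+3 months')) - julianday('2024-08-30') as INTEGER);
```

Adding +3 months to 2026-07-03 gives 2026-10-03.
1 day remains in August 2024 after the 30th (31 − 30).
Full months from September 2024 through September 2026 contribute their day counts.
Then 3 days into October 2026.
Total: 1 + 30 + 31 + 30 + 31 + 31 + 28 + 31 + 30 + 31 + 30 + 31 + 31 + 30 + 31 + 30 + 31 + 31 + 28 + 31 + 30 + 31 + 30 + 31 + 31 + 30 + 3 = 764.

764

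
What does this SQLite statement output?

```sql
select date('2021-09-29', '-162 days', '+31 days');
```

2021-05-21

Applying '-162 days' to 2021-09-29: counting 162 days back gives 2021-04-20.
April 2021 has 30 days; 10 remain after the 20th, so 11 days reach 2021-05-01.
Advancing 20 more days within May lands on 2021-05-21.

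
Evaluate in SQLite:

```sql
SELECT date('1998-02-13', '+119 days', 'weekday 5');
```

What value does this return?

1998-06-12

Applying '+119 days' to 1998-02-13: counting 119 days forward gives 1998-06-12.
`weekday 5` advances to the next Friday; 1998-06-12 is already a Friday, so it stays at 1998-06-12.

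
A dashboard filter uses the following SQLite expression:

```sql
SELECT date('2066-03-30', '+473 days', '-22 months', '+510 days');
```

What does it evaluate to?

Applying '+473 days' to 2066-03-30: counting 473 days forward gives 2067-07-16.
Adding -22 months to 2067-07-16 gives 2065-09-16.
Applying '+510 days' to 2065-09-16: counting 510 days forward gives 2067-02-08.

2067-02-08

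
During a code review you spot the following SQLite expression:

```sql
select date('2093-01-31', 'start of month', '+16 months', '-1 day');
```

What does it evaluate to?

2094-04-30

`start of month` rewinds 2093-01-31 to 2093-01-01.
Adding +16 months to 2093-01-01 gives 2094-05-01.
Going back 1 day from 2094-05-01 reaches 2094-04-30 (last day of April, 30 days).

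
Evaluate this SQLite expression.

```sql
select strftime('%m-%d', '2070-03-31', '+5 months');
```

First apply '+5 months': 2070-03-31 → 2070-08-31.
`%m-%d` extracts the month-day: 08-31.

08-31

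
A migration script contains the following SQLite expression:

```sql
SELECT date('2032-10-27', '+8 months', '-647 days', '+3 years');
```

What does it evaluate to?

Adding +8 months to 2032-10-27 gives 2033-06-27.
Applying '-647 days' to 2033-06-27: counting 647 days back gives 2031-09-19.
Adding +3 years to 2031-09-19 gives 2034-09-19.

2034-09-19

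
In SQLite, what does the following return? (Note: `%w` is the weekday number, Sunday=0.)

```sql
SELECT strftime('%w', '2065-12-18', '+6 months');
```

First apply '+6 months': 2065-12-18 → 2066-06-18.
2066-06-18 is a Friday; with Sunday=0 that is 5.

5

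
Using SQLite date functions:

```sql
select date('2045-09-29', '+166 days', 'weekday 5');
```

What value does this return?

2046-03-16

Applying '+166 days' to 2045-09-29: counting 166 days forward gives 2046-03-14.
`weekday 5` advances to the next Friday; 2046-03-14 is a Wednesday, so it moves forward to 2046-03-16.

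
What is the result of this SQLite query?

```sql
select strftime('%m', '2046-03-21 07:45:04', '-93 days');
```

First apply '-93 days': 2046-03-21 07:45:04 → 2045-12-18 07:45:04.
`%m` extracts the 2-digit month (01-12): 12.

12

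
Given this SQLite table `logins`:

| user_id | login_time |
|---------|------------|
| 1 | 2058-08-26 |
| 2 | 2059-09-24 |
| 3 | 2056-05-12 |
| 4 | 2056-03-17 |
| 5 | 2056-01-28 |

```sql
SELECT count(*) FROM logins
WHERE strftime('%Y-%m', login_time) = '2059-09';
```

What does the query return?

Rows with year-month 2059-09: 2059-09-24 → 1.

1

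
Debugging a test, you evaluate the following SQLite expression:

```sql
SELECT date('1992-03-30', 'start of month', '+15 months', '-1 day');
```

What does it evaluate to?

`start of month` rewinds 1992-03-30 to 1992-03-01.
Adding +15 months to 1992-03-01 gives 1993-06-01.
Going back 1 day from 1993-06-01 reaches 1993-05-31 (last day of May, 31 days).

1993-05-31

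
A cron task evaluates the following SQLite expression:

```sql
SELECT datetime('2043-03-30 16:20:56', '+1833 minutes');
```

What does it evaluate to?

2043-03-31 22:53:56

1833 minutes = 30h 33m; +1833 minutes from 2043-03-30 16:20:56 is 2043-03-31 22:53:56 (crosses midnight).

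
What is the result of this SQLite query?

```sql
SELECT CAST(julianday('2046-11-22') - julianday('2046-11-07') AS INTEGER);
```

Both dates are in November 2046: 22 − 7 = 15.

15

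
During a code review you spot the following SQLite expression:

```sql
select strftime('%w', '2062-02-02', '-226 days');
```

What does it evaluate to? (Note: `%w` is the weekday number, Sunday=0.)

2

First apply '-226 days': 2062-02-02 → 2061-06-21.
2061-06-21 is a Tuesday; with Sunday=0 that is 2.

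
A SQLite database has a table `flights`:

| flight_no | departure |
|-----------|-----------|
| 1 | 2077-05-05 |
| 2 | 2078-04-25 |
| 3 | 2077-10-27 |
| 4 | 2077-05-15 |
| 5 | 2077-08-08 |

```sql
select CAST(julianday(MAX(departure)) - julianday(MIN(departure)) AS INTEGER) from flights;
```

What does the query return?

355

MIN = 2077-05-05, MAX = 2078-04-25.
26 days remain in May 2077 after the 5th (31 − 5).
Full months from June 2077 through March 2078 contribute their day counts.
Then 25 days into April 2078.
Total: 26 + 30 + 31 + 31 + 30 + 31 + 30 + 31 + 31 + 28 + 31 + 25 = 355.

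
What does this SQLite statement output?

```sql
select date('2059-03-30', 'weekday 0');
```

2059-03-30

`weekday 0` advances to the next Sunday; 2059-03-30 is already a Sunday, so it stays at 2059-03-30.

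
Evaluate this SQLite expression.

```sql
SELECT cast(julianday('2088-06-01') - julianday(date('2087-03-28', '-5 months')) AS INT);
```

Adding -5 months to 2087-03-28 gives 2086-10-28.
3 days remain in October 2086 after the 28th (31 − 28).
Full months from November 2086 through May 2088 contribute their day counts.
Then 1 day into June 2088.
Total: 3 + 30 + 31 + 31 + 28 + 31 + 30 + 31 + 30 + 31 + 31 + 30 + 31 + 30 + 31 + 31 + 29 + 31 + 30 + 31 + 1 = 582.

582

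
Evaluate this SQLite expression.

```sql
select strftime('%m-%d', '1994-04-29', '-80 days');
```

02-08

First apply '-80 days': 1994-04-29 → 1994-02-08.
`%m-%d` extracts the month-day: 02-08.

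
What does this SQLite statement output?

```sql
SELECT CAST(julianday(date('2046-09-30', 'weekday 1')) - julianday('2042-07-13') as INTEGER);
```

1541

`weekday 1` advances to the next Monday; 2046-09-30 is a Sunday, so it moves forward to 2046-10-01.
18 days remain in July 2042 after the 13th (31 − 13).
Full months from August 2042 through September 2046 contribute their day counts.
Then 1 day into October 2046.
Total: 18 + 31 + 30 + 31 + 30 + 31 + 31 + 28 + 31 + 30 + 31 + 30 + 31 + 31 + 30 + 31 + 30 + 31 + 31 + 29 + 31 + 30 + 31 + 30 + 31 + 31 + 30 + 31 + 30 + 31 + 31 + 28 + 31 + 30 + 31 + 30 + 31 + 31 + 30 + 31 + 30 + 31 + 31 + 28 + 31 + 30 + 31 + 30 + 31 + 31 + 30 + 1 = 1541.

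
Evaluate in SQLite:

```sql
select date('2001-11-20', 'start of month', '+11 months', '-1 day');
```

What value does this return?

2002-09-30

`start of month` rewinds 2001-11-20 to 2001-11-01.
Adding +11 months to 2001-11-01 gives 2002-10-01.
Going back 1 day from 2002-10-01 reaches 2002-09-30 (last day of September, 30 days).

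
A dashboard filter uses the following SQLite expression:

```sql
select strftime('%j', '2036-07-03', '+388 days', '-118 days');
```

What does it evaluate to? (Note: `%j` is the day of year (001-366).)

089

First apply '+388 days', '-118 days': 2036-07-03 → 2037-03-30.
Day-of-year for 2037-03-30: days since 2037-01-01 inclusive = 89, zero-padded to 089.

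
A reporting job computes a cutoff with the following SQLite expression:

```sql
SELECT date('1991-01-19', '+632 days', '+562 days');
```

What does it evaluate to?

1994-04-27

Applying '+632 days' to 1991-01-19: counting 632 days forward gives 1992-10-12.
Applying '+562 days' to 1992-10-12: counting 562 days forward gives 1994-04-27.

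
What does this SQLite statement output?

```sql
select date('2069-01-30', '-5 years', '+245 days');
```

2064-10-01

Adding -5 years to 2069-01-30 gives 2064-01-30.
Applying '+245 days' to 2064-01-30: counting 245 days forward gives 2064-10-01.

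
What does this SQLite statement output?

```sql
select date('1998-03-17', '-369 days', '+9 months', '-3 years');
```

Applying '-369 days' to 1998-03-17: counting 369 days back gives 1997-03-13.
Adding +9 months to 1997-03-13 gives 1997-12-13.
Adding -3 years to 1997-12-13 gives 1994-12-13.

1994-12-13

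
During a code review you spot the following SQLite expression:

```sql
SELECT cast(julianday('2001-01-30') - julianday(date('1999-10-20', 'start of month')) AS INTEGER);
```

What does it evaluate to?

487

`start of month` rewinds 1999-10-20 to 1999-10-01.
30 days remain in October 1999 after the 1st (31 − 1).
Full months from November 1999 through December 2000 contribute their day counts.
Then 30 days into January 2001.
Total: 30 + 30 + 31 + 31 + 29 + 31 + 30 + 31 + 30 + 31 + 31 + 30 + 31 + 30 + 31 + 30 = 487.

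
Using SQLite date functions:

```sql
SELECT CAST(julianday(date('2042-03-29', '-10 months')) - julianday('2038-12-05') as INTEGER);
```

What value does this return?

906

Adding -10 months to 2042-03-29 gives 2041-05-29.
26 days remain in December 2038 after the 5th (31 − 5).
Full months from January 2039 through April 2041 contribute their day counts.
Then 29 days into May 2041.
Total: 26 + 31 + 28 + 31 + 30 + 31 + 30 + 31 + 31 + 30 + 31 + 30 + 31 + 31 + 29 + 31 + 30 + 31 + 30 + 31 + 31 + 30 + 31 + 30 + 31 + 31 + 28 + 31 + 30 + 29 = 906.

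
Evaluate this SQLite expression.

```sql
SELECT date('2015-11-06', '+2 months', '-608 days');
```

2014-05-08

Adding +2 months to 2015-11-06 gives 2016-01-06.
Applying '-608 days' to 2016-01-06: counting 608 days back gives 2014-05-08.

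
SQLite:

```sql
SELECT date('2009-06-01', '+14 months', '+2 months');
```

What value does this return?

2010-10-01

Adding +14 months to 2009-06-01 gives 2010-08-01.
Adding +2 months to 2010-08-01 gives 2010-10-01.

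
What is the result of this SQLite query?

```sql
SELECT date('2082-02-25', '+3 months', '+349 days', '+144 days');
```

2083-09-30

Adding +3 months to 2082-02-25 gives 2082-05-25.
Applying '+349 days' to 2082-05-25: counting 349 days forward gives 2083-05-09.
Applying '+144 days' to 2083-05-09: counting 144 days forward gives 2083-09-30.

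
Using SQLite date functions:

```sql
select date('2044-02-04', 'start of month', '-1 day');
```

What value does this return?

2044-01-31

`start of month` rewinds 2044-02-04 to 2044-02-01.
Going back 1 day from 2044-02-01 reaches 2044-01-31 (last day of January, 31 days).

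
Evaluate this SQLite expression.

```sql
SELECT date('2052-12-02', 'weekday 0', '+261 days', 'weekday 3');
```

2053-08-27

`weekday 0` advances to the next Sunday; 2052-12-02 is a Monday, so it moves forward to 2052-12-08.
Applying '+261 days' to 2052-12-08: counting 261 days forward gives 2053-08-26.
`weekday 3` advances to the next Wednesday; 2053-08-26 is a Tuesday, so it moves forward to 2053-08-27.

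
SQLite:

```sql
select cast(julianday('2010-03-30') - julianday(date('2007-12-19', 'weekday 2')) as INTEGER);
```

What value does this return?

826

`weekday 2` advances to the next Tuesday; 2007-12-19 is a Wednesday, so it moves forward to 2007-12-25.
6 days remain in December 2007 after the 25th (31 − 25).
Full months from January 2008 through February 2010 contribute their day counts.
Then 30 days into March 2010.
Total: 6 + 31 + 29 + 31 + 30 + 31 + 30 + 31 + 31 + 30 + 31 + 30 + 31 + 31 + 28 + 31 + 30 + 31 + 30 + 31 + 31 + 30 + 31 + 30 + 31 + 31 + 28 + 30 = 826.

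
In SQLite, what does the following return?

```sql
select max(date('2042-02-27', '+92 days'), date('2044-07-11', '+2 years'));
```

date('2042-02-27', '+92 days') → 2042-05-30.
date('2044-07-11', '+2 years') → 2046-07-11.
Later of the two is 2046-07-11.

2046-07-11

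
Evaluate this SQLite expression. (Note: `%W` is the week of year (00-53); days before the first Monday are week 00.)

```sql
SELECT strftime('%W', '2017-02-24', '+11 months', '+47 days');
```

11

First apply '+11 months', '+47 days': 2017-02-24 → 2018-03-12.
2018-03-12 is a Monday. SQLite's %W counts Mondays since the year started; the result is 11.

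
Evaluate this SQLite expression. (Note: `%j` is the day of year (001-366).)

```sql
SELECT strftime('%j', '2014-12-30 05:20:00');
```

364

Day-of-year for 2014-12-30: days since 2014-01-01 inclusive = 364, zero-padded to 364.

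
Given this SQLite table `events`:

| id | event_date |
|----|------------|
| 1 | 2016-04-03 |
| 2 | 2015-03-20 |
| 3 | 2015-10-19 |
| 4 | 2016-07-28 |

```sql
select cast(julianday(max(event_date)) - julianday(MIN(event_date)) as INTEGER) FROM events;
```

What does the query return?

MIN = 2015-03-20, MAX = 2016-07-28.
11 days remain in March 2015 after the 20th (31 − 20).
Full months from April 2015 through June 2016 contribute their day counts.
Then 28 days into July 2016.
Total: 11 + 30 + 31 + 30 + 31 + 31 + 30 + 31 + 30 + 31 + 31 + 29 + 31 + 30 + 31 + 30 + 28 = 496.

496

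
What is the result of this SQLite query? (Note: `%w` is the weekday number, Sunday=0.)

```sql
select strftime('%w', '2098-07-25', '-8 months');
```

First apply '-8 months': 2098-07-25 → 2097-11-25.
2097-11-25 is a Monday; with Sunday=0 that is 1.

1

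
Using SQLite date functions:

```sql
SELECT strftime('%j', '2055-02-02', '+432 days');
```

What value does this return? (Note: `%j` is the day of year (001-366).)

First apply '+432 days': 2055-02-02 → 2056-04-09.
Day-of-year for 2056-04-09: days since 2056-01-01 inclusive = 100, zero-padded to 100.

100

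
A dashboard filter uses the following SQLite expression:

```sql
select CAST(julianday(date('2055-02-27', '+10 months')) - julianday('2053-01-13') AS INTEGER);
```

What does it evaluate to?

Adding +10 months to 2055-02-27 gives 2055-12-27.
18 days remain in January 2053 after the 13th (31 − 13).
Full months from February 2053 through November 2055 contribute their day counts.
Then 27 days into December 2055.
Total: 18 + 28 + 31 + 30 + 31 + 30 + 31 + 31 + 30 + 31 + 30 + 31 + 31 + 28 + 31 + 30 + 31 + 30 + 31 + 31 + 30 + 31 + 30 + 31 + 31 + 28 + 31 + 30 + 31 + 30 + 31 + 31 + 30 + 31 + 30 + 27 = 1078.

1078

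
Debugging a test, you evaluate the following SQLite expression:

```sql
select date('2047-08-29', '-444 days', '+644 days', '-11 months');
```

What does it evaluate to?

2047-04-16

Applying '-444 days' to 2047-08-29: counting 444 days back gives 2046-06-11.
Applying '+644 days' to 2046-06-11: counting 644 days forward gives 2048-03-16.
Adding -11 months to 2048-03-16 gives 2047-04-16.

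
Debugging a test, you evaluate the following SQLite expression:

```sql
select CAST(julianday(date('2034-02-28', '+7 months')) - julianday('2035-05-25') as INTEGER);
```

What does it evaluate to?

Adding +7 months to 2034-02-28 gives 2034-09-28.
2 days remain in September 2034 after the 28th (30 − 28).
Full months from October 2034 through April 2035 contribute their day counts.
Then 25 days into May 2035.
Total: 2 + 31 + 30 + 31 + 31 + 28 + 31 + 30 + 25 = 239.
The subtraction is earlier − later, so the result is −239 → -239.

-239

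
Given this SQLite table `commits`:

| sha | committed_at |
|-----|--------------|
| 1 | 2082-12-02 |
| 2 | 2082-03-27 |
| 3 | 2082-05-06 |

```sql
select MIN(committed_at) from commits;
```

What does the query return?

MIN over {2082-03-27, 2082-05-06, 2082-12-02}.

2082-03-27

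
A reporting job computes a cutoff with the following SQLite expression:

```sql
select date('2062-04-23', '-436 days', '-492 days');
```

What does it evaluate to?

2059-10-08

Applying '-436 days' to 2062-04-23: counting 436 days back gives 2061-02-11.
Applying '-492 days' to 2061-02-11: counting 492 days back gives 2059-10-08.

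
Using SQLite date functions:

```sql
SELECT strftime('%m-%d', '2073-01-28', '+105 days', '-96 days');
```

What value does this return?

First apply '+105 days', '-96 days': 2073-01-28 → 2073-02-06.
`%m-%d` extracts the month-day: 02-06.

02-06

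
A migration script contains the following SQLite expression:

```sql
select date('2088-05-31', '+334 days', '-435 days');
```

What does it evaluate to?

Applying '+334 days' to 2088-05-31: counting 334 days forward gives 2089-04-30.
Applying '-435 days' to 2089-04-30: counting 435 days back gives 2088-02-20.

2088-02-20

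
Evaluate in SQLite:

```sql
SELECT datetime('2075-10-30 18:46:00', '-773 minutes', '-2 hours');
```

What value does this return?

2075-10-30 03:53:00

773 minutes = 12h 53m; -773 minutes from 2075-10-30 18:46:00 is 2075-10-30 05:53:00.
-2 hours from 2075-10-30 05:53:00 is 2075-10-30 03:53:00.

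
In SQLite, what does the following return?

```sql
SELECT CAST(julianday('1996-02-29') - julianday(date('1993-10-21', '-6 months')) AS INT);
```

1044

Adding -6 months to 1993-10-21 gives 1993-04-21.
9 days remain in April 1993 after the 21st (30 − 21).
Full months from May 1993 through January 1996 contribute their day counts.
Then 29 days into February 1996.
Total: 9 + 31 + 30 + 31 + 31 + 30 + 31 + 30 + 31 + 31 + 28 + 31 + 30 + 31 + 30 + 31 + 31 + 30 + 31 + 30 + 31 + 31 + 28 + 31 + 30 + 31 + 30 + 31 + 31 + 30 + 31 + 30 + 31 + 31 + 29 = 1044.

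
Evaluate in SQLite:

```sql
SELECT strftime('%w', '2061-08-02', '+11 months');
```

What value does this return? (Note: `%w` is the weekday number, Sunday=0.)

First apply '+11 months': 2061-08-02 → 2062-07-02.
2062-07-02 is a Sunday; with Sunday=0 that is 0.

0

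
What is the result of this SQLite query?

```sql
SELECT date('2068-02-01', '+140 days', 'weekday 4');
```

Applying '+140 days' to 2068-02-01: counting 140 days forward gives 2068-06-20.
`weekday 4` advances to the next Thursday; 2068-06-20 is a Wednesday, so it moves forward to 2068-06-21.

2068-06-21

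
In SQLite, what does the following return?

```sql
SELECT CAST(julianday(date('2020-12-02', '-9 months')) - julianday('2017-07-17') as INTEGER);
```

Adding -9 months to 2020-12-02 gives 2020-03-02.
14 days remain in July 2017 after the 17th (31 − 17).
Full months from August 2017 through February 2020 contribute their day counts.
Then 2 days into March 2020.
Total: 14 + 31 + 30 + 31 + 30 + 31 + 31 + 28 + 31 + 30 + 31 + 30 + 31 + 31 + 30 + 31 + 30 + 31 + 31 + 28 + 31 + 30 + 31 + 30 + 31 + 31 + 30 + 31 + 30 + 31 + 31 + 29 + 2 = 959.

959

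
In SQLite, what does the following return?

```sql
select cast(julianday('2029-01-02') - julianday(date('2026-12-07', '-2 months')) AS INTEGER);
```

Adding -2 months to 2026-12-07 gives 2026-10-07.
24 days remain in October 2026 after the 7th (31 − 7).
Full months from November 2026 through December 2028 contribute their day counts.
Then 2 days into January 2029.
Total: 24 + 30 + 31 + 31 + 28 + 31 + 30 + 31 + 30 + 31 + 31 + 30 + 31 + 30 + 31 + 31 + 29 + 31 + 30 + 31 + 30 + 31 + 31 + 30 + 31 + 30 + 31 + 2 = 818.

818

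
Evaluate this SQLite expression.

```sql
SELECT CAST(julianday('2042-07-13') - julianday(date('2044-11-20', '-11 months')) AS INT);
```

-525

Adding -11 months to 2044-11-20 gives 2043-12-20.
18 days remain in July 2042 after the 13th (31 − 13).
Full months from August 2042 through November 2043 contribute their day counts.
Then 20 days into December 2043.
Total: 18 + 31 + 30 + 31 + 30 + 31 + 31 + 28 + 31 + 30 + 31 + 30 + 31 + 31 + 30 + 31 + 30 + 20 = 525.
The subtraction is earlier − later, so the result is −525 → -525.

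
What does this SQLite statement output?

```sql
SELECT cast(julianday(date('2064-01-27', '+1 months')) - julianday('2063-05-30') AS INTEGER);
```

273

Adding +1 month to 2064-01-27 gives 2064-02-27.
1 day remains in May 2063 after the 30th (31 − 30).
Full months from June 2063 through January 2064 contribute their day counts.
Then 27 days into February 2064.
Total: 1 + 30 + 31 + 31 + 30 + 31 + 30 + 31 + 31 + 27 = 273.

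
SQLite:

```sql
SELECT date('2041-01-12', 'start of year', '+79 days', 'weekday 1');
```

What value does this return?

2041-03-25

`start of year` rewinds 2041-01-12 to 2041-01-01.
Applying '+79 days' to 2041-01-01: counting 79 days forward gives 2041-03-21.
`weekday 1` advances to the next Monday; 2041-03-21 is a Thursday, so it moves forward to 2041-03-25.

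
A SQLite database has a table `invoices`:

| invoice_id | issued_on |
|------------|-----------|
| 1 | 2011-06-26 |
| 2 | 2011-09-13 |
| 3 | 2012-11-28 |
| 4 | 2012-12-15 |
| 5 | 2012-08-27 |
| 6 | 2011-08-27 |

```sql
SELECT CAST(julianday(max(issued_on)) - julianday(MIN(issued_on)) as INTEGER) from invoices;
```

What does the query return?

MIN = 2011-06-26, MAX = 2012-12-15.
4 days remain in June 2011 after the 26th (30 − 26).
Full months from July 2011 through November 2012 contribute their day counts.
Then 15 days into December 2012.
Total: 4 + 31 + 31 + 30 + 31 + 30 + 31 + 31 + 29 + 31 + 30 + 31 + 30 + 31 + 31 + 30 + 31 + 30 + 15 = 538.

538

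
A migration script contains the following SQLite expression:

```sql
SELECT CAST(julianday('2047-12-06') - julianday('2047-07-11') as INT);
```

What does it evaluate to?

20 days remain in July 2047 after the 11th (31 − 11).
August 2047: 31 days.
September 2047: 30 days.
October 2047: 31 days.
November 2047: 30 days.
Then 6 days into December 2047.
Total: 20 + 31 + 30 + 31 + 30 + 6 = 148.

148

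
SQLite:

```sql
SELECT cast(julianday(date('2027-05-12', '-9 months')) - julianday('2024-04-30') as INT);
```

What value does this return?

Adding -9 months to 2027-05-12 gives 2026-08-12.
0 days remain in April 2024 after the 30th (30 − 30).
Full months from May 2024 through July 2026 contribute their day counts.
Then 12 days into August 2026.
Total: 0 + 31 + 30 + 31 + 31 + 30 + 31 + 30 + 31 + 31 + 28 + 31 + 30 + 31 + 30 + 31 + 31 + 30 + 31 + 30 + 31 + 31 + 28 + 31 + 30 + 31 + 30 + 31 + 12 = 834.

834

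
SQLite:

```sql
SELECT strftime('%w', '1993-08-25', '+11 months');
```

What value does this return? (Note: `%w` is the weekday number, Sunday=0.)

1

First apply '+11 months': 1993-08-25 → 1994-07-25.
1994-07-25 is a Monday; with Sunday=0 that is 1.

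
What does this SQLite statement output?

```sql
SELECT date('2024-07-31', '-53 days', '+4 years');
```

Applying '-53 days' to 2024-07-31: counting 53 days back gives 2024-06-08.
Adding +4 years to 2024-06-08 gives 2028-06-08.

2028-06-08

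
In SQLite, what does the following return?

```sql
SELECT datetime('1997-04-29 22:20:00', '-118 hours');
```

1997-04-25 00:20:00

-118 hours from 1997-04-29 22:20:00 is 1997-04-25 00:20:00 (crosses midnight).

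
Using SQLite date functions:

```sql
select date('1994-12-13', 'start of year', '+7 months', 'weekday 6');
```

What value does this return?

`start of year` rewinds 1994-12-13 to 1994-01-01.
Adding +7 months to 1994-01-01 gives 1994-08-01.
`weekday 6` advances to the next Saturday; 1994-08-01 is a Monday, so it moves forward to 1994-08-06.

1994-08-06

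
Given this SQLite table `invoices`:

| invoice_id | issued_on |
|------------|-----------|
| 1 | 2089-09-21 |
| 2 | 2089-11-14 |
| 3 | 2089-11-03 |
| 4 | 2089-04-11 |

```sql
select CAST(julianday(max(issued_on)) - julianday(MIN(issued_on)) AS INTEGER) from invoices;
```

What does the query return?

217

MIN = 2089-04-11, MAX = 2089-11-14.
19 days remain in April 2089 after the 11th (30 − 11).
Full months from May 2089 through October 2089 contribute their day counts.
Then 14 days into November 2089.
Total: 19 + 31 + 30 + 31 + 31 + 30 + 31 + 14 = 217.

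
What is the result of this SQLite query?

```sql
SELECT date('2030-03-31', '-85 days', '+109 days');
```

Applying '-85 days' to 2030-03-31: counting 85 days back gives 2030-01-05.
Applying '+109 days' to 2030-01-05: counting 109 days forward gives 2030-04-24.

2030-04-24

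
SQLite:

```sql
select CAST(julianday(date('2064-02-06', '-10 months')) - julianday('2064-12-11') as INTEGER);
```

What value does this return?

-615

Adding -10 months to 2064-02-06 gives 2063-04-06.
24 days remain in April 2063 after the 6th (30 − 6).
Full months from May 2063 through November 2064 contribute their day counts.
Then 11 days into December 2064.
Total: 24 + 31 + 30 + 31 + 31 + 30 + 31 + 30 + 31 + 31 + 29 + 31 + 30 + 31 + 30 + 31 + 31 + 30 + 31 + 30 + 11 = 615.
The subtraction is earlier − later, so the result is −615 → -615.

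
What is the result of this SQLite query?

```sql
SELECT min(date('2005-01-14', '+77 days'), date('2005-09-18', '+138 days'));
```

date('2005-01-14', '+77 days') → 2005-04-01.
date('2005-09-18', '+138 days') → 2006-02-03.
Earlier of the two is 2005-04-01.

2005-04-01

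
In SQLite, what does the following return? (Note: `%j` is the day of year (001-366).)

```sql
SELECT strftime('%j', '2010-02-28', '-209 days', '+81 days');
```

First apply '-209 days', '+81 days': 2010-02-28 → 2009-10-23.
Day-of-year for 2009-10-23: days since 2009-01-01 inclusive = 296, zero-padded to 296.

296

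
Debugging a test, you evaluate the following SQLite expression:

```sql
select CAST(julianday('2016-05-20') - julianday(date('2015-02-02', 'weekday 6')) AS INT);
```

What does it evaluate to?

`weekday 6` advances to the next Saturday; 2015-02-02 is a Monday, so it moves forward to 2015-02-07.
21 days remain in February 2015 after the 7th (28 − 7).
Full months from March 2015 through April 2016 contribute their day counts.
Then 20 days into May 2016.
Total: 21 + 31 + 30 + 31 + 30 + 31 + 31 + 30 + 31 + 30 + 31 + 31 + 29 + 31 + 30 + 20 = 468.

468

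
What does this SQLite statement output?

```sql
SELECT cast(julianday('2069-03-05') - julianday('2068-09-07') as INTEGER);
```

179

23 days remain in September 2068 after the 7th (30 − 7).
October 2068: 31 days.
November 2068: 30 days.
December 2068: 31 days.
January 2069: 31 days.
February 2069: 28 days.
Then 5 days into March 2069.
Total: 23 + 31 + 30 + 31 + 31 + 28 + 5 = 179.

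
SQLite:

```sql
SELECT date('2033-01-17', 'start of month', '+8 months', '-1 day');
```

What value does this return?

2033-08-31

`start of month` rewinds 2033-01-17 to 2033-01-01.
Adding +8 months to 2033-01-01 gives 2033-09-01.
Going back 1 day from 2033-09-01 reaches 2033-08-31 (last day of August, 31 days).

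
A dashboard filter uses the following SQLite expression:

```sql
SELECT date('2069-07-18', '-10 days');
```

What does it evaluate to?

Going back 10 days within July lands on 2069-07-08.

2069-07-08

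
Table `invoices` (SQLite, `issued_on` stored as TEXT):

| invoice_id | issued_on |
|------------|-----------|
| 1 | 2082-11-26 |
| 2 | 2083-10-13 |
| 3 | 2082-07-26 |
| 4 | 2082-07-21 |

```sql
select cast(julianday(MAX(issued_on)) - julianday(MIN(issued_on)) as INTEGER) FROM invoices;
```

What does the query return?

449

MIN = 2082-07-21, MAX = 2083-10-13.
10 days remain in July 2082 after the 21st (31 − 21).
Full months from August 2082 through September 2083 contribute their day counts.
Then 13 days into October 2083.
Total: 10 + 31 + 30 + 31 + 30 + 31 + 31 + 28 + 31 + 30 + 31 + 30 + 31 + 31 + 30 + 13 = 449.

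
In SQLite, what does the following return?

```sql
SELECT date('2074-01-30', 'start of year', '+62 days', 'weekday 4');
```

2074-03-08

`start of year` rewinds 2074-01-30 to 2074-01-01.
Applying '+62 days' to 2074-01-01: counting 62 days forward gives 2074-03-04.
`weekday 4` advances to the next Thursday; 2074-03-04 is a Sunday, so it moves forward to 2074-03-08.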